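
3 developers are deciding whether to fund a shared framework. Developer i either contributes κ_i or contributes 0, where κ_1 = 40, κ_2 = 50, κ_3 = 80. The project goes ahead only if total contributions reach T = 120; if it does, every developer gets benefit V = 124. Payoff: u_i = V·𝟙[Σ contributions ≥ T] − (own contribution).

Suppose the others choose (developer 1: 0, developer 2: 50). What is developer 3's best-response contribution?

80

Others' total = 50. Contributing 80 brings total to 130 ≥ 120: gain V − κ_3 = 44.
Best response: 80.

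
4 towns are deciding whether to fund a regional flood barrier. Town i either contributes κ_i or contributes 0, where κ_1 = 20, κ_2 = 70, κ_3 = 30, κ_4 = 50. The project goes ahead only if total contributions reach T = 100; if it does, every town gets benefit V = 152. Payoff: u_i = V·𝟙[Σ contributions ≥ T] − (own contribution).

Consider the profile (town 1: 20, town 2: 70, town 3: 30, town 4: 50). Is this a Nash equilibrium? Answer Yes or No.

Total = 170 ≥ 100: provided.
Town 1 (pledges 20, payoff 132): dropping to 0 → total 150, payoff 152. Profitable deviation.

No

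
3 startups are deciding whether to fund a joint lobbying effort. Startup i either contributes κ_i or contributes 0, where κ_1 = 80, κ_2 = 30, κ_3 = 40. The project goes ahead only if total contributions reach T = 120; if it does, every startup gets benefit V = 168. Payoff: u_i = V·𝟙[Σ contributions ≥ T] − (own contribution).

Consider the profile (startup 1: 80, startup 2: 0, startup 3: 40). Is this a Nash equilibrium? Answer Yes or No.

Total = 120 ≥ 120: provided.
Startup 1 (pledges 80, payoff 88): dropping to 0 → total 40, payoff 0. No gain.
Startup 2 (pledges 0, payoff 168): pledging 30 → total 150, payoff 138. No gain.
Startup 3 (pledges 40, payoff 128): dropping to 0 → total 80, payoff 0. No gain.

Yes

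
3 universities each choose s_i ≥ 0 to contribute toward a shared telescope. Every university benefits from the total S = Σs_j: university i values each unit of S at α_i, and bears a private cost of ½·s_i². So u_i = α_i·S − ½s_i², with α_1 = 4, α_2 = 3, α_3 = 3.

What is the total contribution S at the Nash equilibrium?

University i's FOC: ∂u_i/∂s_i = α_i − s_i = 0, so s_i* = α_i.
NE contributions = (4, 3, 3); S = 10.

10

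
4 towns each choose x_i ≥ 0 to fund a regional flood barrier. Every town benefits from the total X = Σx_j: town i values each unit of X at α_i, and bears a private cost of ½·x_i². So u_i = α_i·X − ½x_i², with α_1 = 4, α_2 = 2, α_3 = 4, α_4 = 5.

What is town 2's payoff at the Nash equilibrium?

28

Town i's FOC: ∂u_i/∂x_i = α_i − x_i = 0, so x_i* = α_i.
NE contributions = (4, 2, 4, 5); X = 15.
u_2 = α_2·X − ½·(x_2)² = 2·15 − ½·2² = 28.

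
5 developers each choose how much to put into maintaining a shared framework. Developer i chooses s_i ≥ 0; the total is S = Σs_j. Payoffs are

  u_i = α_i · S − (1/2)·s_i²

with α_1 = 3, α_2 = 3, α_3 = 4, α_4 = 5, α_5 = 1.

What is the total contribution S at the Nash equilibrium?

16

Developer i's FOC: ∂u_i/∂s_i = α_i − s_i = 0, so s_i* = α_i.
NE contributions = (3, 3, 4, 5, 1); S = 16.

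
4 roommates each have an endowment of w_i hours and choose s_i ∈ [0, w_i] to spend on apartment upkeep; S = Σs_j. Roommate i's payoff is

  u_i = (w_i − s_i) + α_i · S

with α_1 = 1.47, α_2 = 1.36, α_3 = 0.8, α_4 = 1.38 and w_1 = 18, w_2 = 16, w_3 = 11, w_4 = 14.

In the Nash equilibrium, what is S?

48

∂u_i/∂s_i = α_i − 1, so roommate i contributes w_i if α_i > 1, else 0.
α_i > 1 for i ∈ {1, 2, 4}; NE contributions (18, 16, 0, 14), S = 48.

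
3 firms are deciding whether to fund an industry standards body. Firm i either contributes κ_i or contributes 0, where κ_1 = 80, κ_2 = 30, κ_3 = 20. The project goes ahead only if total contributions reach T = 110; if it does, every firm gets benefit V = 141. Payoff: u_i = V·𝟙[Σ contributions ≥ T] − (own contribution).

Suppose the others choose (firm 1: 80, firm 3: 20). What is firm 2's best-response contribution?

Others' total = 100. Contributing 30 brings total to 130 ≥ 110: gain V − κ_2 = 111.
Best response: 30.

30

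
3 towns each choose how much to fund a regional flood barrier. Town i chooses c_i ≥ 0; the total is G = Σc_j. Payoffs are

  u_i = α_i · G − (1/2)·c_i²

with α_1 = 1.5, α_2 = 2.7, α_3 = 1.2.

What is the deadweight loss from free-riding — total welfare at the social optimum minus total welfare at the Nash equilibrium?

20.07

Town i's FOC: ∂u_i/∂c_i = α_i − c_i = 0, so c_i* = α_i.
NE contributions = (1.5, 2.7, 1.2); G = 5.4.
W^NE = (Σα)·G − ½Σα_i² = 5.4² − ½·10.98 = 23.67.
Planner sets c_i = Σα_j = 5.4 for every i, so G^SO = 3·5.4 = 16.2.
W^SO = (Σα)·G^SO − ½·3·(Σα)² = (3/2)·5.4² = 43.74.
Deadweight loss = W^SO − W^NE = 20.07.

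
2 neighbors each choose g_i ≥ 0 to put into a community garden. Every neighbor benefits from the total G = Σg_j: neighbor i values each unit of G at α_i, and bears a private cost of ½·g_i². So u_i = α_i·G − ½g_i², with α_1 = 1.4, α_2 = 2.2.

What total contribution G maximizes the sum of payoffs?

7.2

Planner FOC: ∂(Σu_j)/∂g_i = (Σα_j) − g_i = 0, so g_i^SO = Σα_j = 3.6 for every i; G^SO = 7.2.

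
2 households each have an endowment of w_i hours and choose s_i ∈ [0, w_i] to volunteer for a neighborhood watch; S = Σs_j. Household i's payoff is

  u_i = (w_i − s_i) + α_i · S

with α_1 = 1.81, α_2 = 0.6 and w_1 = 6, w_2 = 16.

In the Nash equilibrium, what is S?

∂u_i/∂s_i = α_i − 1, so household i contributes w_i if α_i > 1, else 0.
α_i > 1 for i ∈ {1}; NE contributions (6, 0), S = 6.

6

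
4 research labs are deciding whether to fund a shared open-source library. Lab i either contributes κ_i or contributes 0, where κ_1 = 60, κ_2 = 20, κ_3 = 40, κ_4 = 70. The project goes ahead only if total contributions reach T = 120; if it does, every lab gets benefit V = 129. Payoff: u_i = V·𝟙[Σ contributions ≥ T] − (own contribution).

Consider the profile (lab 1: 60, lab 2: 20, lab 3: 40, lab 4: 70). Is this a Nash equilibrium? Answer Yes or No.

Total = 190 ≥ 120: provided.
Lab 1 (pledges 60, payoff 69): dropping to 0 → total 130, payoff 129. Profitable deviation.

No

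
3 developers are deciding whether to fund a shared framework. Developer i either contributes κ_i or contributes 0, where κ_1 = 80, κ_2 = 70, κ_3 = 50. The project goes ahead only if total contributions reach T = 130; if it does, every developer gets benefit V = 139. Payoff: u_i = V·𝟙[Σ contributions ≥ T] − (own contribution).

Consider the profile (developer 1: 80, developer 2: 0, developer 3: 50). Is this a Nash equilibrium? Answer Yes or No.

Total = 130 ≥ 130: provided.
Developer 1 (pledges 80, payoff 59): dropping to 0 → total 50, payoff 0. No gain.
Developer 2 (pledges 0, payoff 139): pledging 70 → total 200, payoff 69. No gain.
Developer 3 (pledges 50, payoff 89): dropping to 0 → total 80, payoff 0. No gain.

Yes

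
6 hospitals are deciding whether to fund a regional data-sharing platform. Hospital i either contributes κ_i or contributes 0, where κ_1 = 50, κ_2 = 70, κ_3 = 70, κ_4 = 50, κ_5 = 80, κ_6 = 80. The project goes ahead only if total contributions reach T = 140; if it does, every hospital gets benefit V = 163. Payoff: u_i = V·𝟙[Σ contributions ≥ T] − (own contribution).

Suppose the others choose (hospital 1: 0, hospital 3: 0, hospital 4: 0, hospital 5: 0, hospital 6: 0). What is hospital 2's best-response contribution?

Others' total = 0. Even contributing 70 gives 70 < 140: no benefit either way.
Best response: 0.

0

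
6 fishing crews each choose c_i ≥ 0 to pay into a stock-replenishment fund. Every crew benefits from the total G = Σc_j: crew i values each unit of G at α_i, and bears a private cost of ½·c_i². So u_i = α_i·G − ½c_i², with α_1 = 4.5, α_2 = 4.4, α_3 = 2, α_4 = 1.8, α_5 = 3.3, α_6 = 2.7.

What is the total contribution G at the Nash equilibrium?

18.7

Crew i's FOC: ∂u_i/∂c_i = α_i − c_i = 0, so c_i* = α_i.
NE contributions = (4.5, 4.4, 2, 1.8, 3.3, 2.7); G = 18.7.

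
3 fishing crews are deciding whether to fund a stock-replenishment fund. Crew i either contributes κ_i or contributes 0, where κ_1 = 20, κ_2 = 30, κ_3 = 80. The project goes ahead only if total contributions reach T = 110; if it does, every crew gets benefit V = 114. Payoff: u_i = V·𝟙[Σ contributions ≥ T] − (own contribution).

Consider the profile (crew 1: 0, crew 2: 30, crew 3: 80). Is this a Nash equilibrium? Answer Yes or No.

Total = 110 ≥ 110: provided.
Crew 1 (pledges 0, payoff 114): pledging 20 → total 130, payoff 94. No gain.
Crew 2 (pledges 30, payoff 84): dropping to 0 → total 80, payoff 0. No gain.
Crew 3 (pledges 80, payoff 34): dropping to 0 → total 30, payoff 0. No gain.

Yes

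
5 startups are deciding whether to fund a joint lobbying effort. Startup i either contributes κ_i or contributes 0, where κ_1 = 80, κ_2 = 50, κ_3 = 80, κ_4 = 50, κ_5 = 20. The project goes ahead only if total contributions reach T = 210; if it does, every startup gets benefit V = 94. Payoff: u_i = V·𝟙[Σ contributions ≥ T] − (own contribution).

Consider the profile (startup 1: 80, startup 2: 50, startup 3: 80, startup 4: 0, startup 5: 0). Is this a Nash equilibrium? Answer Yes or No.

Total = 210 ≥ 210: provided.
Startup 1 (pledges 80, payoff 14): dropping to 0 → total 130, payoff 0. No gain.
Startup 2 (pledges 50, payoff 44): dropping to 0 → total 160, payoff 0. No gain.
Startup 3 (pledges 80, payoff 14): dropping to 0 → total 130, payoff 0. No gain.
Startup 4 (pledges 0, payoff 94): pledging 50 → total 260, payoff 44. No gain.
Startup 5 (pledges 0, payoff 94): pledging 20 → total 230, payoff 74. No gain.

Yes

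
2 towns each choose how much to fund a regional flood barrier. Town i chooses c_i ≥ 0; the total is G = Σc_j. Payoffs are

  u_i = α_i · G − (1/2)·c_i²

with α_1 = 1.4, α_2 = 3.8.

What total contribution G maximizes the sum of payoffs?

10.4

Planner FOC: ∂(Σu_j)/∂c_i = (Σα_j) − c_i = 0, so c_i^SO = Σα_j = 5.2 for every i; G^SO = 10.4.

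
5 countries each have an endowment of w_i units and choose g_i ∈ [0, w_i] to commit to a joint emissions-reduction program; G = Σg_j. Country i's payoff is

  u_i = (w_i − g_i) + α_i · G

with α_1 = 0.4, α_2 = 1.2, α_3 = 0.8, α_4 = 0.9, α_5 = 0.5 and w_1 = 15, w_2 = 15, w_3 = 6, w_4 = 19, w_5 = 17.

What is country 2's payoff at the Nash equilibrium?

∂u_i/∂g_i = α_i − 1, so country i contributes w_i if α_i > 1, else 0.
α_i > 1 for i ∈ {2}; NE contributions (0, 15, 0, 0, 0), G = 15.
u_2 = (15 − 15) + 1.2·15 = 18.

18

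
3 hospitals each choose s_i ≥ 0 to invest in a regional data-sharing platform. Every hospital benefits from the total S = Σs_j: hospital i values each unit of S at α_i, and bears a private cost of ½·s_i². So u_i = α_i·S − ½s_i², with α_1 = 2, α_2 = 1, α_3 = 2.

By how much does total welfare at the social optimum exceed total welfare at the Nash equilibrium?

17

Hospital i's FOC: ∂u_i/∂s_i = α_i − s_i = 0, so s_i* = α_i.
NE contributions = (2, 1, 2); S = 5.
W^NE = (Σα)·S − ½Σα_i² = 5² − ½·9 = 20.5.
Planner sets s_i = Σα_j = 5 for every i, so S^SO = 3·5 = 15.
W^SO = (Σα)·S^SO − ½·3·(Σα)² = (3/2)·5² = 37.5.
Deadweight loss = W^SO − W^NE = 17.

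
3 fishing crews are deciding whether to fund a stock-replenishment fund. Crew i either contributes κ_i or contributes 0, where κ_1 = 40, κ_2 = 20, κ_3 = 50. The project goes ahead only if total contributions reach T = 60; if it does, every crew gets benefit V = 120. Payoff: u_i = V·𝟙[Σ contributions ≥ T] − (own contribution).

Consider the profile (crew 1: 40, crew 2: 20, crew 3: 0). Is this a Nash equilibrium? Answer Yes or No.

Yes

Total = 60 ≥ 60: provided.
Crew 1 (pledges 40, payoff 80): dropping to 0 → total 20, payoff 0. No gain.
Crew 2 (pledges 20, payoff 100): dropping to 0 → total 40, payoff 0. No gain.
Crew 3 (pledges 0, payoff 120): pledging 50 → total 110, payoff 70. No gain.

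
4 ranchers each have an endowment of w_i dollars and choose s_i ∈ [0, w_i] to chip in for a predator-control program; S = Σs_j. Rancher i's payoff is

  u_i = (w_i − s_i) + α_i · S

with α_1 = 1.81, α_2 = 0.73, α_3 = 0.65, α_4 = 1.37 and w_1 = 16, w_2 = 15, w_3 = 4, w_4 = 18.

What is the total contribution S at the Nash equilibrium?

34

∂u_i/∂s_i = α_i − 1, so rancher i contributes w_i if α_i > 1, else 0.
α_i > 1 for i ∈ {1, 4}; NE contributions (16, 0, 0, 18), S = 34.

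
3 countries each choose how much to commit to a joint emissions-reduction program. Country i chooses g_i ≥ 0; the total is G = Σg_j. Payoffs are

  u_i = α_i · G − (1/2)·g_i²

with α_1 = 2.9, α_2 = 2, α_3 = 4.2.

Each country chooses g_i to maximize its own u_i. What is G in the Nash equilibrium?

9.1

Country i's FOC: ∂u_i/∂g_i = α_i − g_i = 0, so g_i* = α_i.
NE contributions = (2.9, 2, 4.2); G = 9.1.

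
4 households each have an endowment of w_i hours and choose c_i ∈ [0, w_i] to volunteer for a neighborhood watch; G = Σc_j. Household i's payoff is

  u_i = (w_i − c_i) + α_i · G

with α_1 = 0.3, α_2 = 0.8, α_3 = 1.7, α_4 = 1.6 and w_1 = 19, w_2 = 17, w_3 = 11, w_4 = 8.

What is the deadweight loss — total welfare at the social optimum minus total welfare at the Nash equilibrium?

122.4

∂u_i/∂c_i = α_i − 1, so household i contributes w_i if α_i > 1, else 0.
α_i > 1 for i ∈ {3, 4}; NE contributions (0, 0, 11, 8), G = 19.
W^NE = Σw_i − G^NE + (Σα_i)·G^NE = 55 + 3.4·19 = 119.6.
Planner: ∂(Σu_j)/∂c_i = Σα_j − 1 = 3.4 > 0, so everyone contributes w_i; G^SO = 55, W^SO = 55 + 3.4·55 = 242.
Deadweight loss = 122.4.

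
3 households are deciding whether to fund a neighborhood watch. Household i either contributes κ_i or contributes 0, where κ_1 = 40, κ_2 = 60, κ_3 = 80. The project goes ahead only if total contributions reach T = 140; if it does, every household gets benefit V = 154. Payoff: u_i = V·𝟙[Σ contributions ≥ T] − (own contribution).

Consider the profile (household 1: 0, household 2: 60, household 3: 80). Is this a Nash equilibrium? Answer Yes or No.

Yes

Total = 140 ≥ 140: provided.
Household 1 (pledges 0, payoff 154): pledging 40 → total 180, payoff 114. No gain.
Household 2 (pledges 60, payoff 94): dropping to 0 → total 80, payoff 0. No gain.
Household 3 (pledges 80, payoff 74): dropping to 0 → total 60, payoff 0. No gain.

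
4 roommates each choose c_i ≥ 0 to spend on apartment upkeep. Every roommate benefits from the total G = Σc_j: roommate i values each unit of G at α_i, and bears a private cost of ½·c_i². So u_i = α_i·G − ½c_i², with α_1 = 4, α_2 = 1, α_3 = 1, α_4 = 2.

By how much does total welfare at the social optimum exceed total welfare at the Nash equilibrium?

Roommate i's FOC: ∂u_i/∂c_i = α_i − c_i = 0, so c_i* = α_i.
NE contributions = (4, 1, 1, 2); G = 8.
W^NE = (Σα)·G − ½Σα_i² = 8² − ½·22 = 53.
Planner sets c_i = Σα_j = 8 for every i, so G^SO = 4·8 = 32.
W^SO = (Σα)·G^SO − ½·4·(Σα)² = (4/2)·8² = 128.
Deadweight loss = W^SO − W^NE = 75.

75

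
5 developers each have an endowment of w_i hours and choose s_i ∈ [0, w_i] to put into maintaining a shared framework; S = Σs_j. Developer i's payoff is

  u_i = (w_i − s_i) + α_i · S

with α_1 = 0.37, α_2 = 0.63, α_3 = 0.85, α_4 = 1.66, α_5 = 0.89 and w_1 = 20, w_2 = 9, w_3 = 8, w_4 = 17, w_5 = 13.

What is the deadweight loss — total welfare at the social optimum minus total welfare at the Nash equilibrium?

∂u_i/∂s_i = α_i − 1, so developer i contributes w_i if α_i > 1, else 0.
α_i > 1 for i ∈ {4}; NE contributions (0, 0, 0, 17, 0), S = 17.
W^NE = Σw_i − S^NE + (Σα_i)·S^NE = 67 + 3.4·17 = 124.8.
Planner: ∂(Σu_j)/∂s_i = Σα_j − 1 = 3.4 > 0, so everyone contributes w_i; S^SO = 67, W^SO = 67 + 3.4·67 = 294.8.
Deadweight loss = 170.

170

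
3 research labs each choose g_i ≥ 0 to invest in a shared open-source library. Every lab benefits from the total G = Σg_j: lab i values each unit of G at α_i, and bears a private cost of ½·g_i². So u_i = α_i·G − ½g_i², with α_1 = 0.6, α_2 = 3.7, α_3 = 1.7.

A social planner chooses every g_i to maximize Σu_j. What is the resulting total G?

Planner FOC: ∂(Σu_j)/∂g_i = (Σα_j) − g_i = 0, so g_i^SO = Σα_j = 6 for every i; G^SO = 18.

18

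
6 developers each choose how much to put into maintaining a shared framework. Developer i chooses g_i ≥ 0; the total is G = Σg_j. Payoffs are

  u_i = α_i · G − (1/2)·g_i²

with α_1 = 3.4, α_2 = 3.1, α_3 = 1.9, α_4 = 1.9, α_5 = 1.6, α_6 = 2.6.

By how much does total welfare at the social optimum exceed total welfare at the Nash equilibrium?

439.355

Developer i's FOC: ∂u_i/∂g_i = α_i − g_i = 0, so g_i* = α_i.
NE contributions = (3.4, 3.1, 1.9, 1.9, 1.6, 2.6); G = 14.5.
W^NE = (Σα)·G − ½Σα_i² = 14.5² − ½·37.71 = 191.395.
Planner sets g_i = Σα_j = 14.5 for every i, so G^SO = 6·14.5 = 87.
W^SO = (Σα)·G^SO − ½·6·(Σα)² = (6/2)·14.5² = 630.75.
Deadweight loss = W^SO − W^NE = 439.355.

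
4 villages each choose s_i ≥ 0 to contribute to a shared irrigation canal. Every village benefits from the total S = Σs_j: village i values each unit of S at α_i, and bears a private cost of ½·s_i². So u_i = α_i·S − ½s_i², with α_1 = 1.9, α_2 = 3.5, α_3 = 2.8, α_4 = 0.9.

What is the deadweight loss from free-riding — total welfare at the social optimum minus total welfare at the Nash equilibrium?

95.065

Village i's FOC: ∂u_i/∂s_i = α_i − s_i = 0, so s_i* = α_i.
NE contributions = (1.9, 3.5, 2.8, 0.9); S = 9.1.
W^NE = (Σα)·S − ½Σα_i² = 9.1² − ½·24.51 = 70.555.
Planner sets s_i = Σα_j = 9.1 for every i, so S^SO = 4·9.1 = 36.4.
W^SO = (Σα)·S^SO − ½·4·(Σα)² = (4/2)·9.1² = 165.62.
Deadweight loss = W^SO − W^NE = 95.065.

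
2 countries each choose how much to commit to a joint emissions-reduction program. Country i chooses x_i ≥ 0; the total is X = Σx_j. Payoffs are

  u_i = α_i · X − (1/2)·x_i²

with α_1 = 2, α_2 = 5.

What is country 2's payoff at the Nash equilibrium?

22.5

Country i's FOC: ∂u_i/∂x_i = α_i − x_i = 0, so x_i* = α_i.
NE contributions = (2, 5); X = 7.
u_2 = α_2·X − ½·(x_2)² = 5·7 − ½·5² = 22.5.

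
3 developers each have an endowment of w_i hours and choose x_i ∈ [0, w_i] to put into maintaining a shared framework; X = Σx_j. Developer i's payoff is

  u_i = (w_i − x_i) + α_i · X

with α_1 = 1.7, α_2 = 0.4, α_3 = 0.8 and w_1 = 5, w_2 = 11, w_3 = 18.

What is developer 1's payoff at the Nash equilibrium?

∂u_i/∂x_i = α_i − 1, so developer i contributes w_i if α_i > 1, else 0.
α_i > 1 for i ∈ {1}; NE contributions (5, 0, 0), X = 5.
u_1 = (5 − 5) + 1.7·5 = 8.5.

8.5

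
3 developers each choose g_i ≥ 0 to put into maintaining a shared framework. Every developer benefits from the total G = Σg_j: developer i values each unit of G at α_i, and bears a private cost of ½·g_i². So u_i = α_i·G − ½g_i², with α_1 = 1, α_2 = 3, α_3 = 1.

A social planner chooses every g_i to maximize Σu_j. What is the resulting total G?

15

Planner FOC: ∂(Σu_j)/∂g_i = (Σα_j) − g_i = 0, so g_i^SO = Σα_j = 5 for every i; G^SO = 15.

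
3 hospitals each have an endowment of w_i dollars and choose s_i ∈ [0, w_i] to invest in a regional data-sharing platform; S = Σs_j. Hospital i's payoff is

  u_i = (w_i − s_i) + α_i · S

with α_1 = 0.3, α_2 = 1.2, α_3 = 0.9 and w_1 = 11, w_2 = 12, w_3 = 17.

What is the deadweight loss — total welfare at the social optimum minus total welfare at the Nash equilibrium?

∂u_i/∂s_i = α_i − 1, so hospital i contributes w_i if α_i > 1, else 0.
α_i > 1 for i ∈ {2}; NE contributions (0, 12, 0), S = 12.
W^NE = Σw_i − S^NE + (Σα_i)·S^NE = 40 + 1.4·12 = 56.8.
Planner: ∂(Σu_j)/∂s_i = Σα_j − 1 = 1.4 > 0, so everyone contributes w_i; S^SO = 40, W^SO = 40 + 1.4·40 = 96.
Deadweight loss = 39.2.

39.2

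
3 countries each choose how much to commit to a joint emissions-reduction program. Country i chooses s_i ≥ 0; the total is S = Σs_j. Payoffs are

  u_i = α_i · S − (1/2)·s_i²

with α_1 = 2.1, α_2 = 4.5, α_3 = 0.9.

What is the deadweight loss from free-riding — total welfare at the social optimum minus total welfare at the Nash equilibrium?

40.86

Country i's FOC: ∂u_i/∂s_i = α_i − s_i = 0, so s_i* = α_i.
NE contributions = (2.1, 4.5, 0.9); S = 7.5.
W^NE = (Σα)·S − ½Σα_i² = 7.5² − ½·25.47 = 43.515.
Planner sets s_i = Σα_j = 7.5 for every i, so S^SO = 3·7.5 = 22.5.
W^SO = (Σα)·S^SO − ½·3·(Σα)² = (3/2)·7.5² = 84.375.
Deadweight loss = W^SO − W^NE = 40.86.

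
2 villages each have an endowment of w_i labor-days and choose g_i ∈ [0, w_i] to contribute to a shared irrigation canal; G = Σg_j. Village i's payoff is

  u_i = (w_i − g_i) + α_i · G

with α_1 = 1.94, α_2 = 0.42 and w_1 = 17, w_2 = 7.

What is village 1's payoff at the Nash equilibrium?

∂u_i/∂g_i = α_i − 1, so village i contributes w_i if α_i > 1, else 0.
α_i > 1 for i ∈ {1}; NE contributions (17, 0), G = 17.
u_1 = (17 − 17) + 1.94·17 = 32.98.

32.98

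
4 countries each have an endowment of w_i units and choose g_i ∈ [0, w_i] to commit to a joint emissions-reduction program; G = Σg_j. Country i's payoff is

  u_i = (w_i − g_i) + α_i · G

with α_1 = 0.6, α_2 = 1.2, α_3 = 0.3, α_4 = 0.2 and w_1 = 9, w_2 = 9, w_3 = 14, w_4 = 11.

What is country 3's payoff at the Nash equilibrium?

∂u_i/∂g_i = α_i − 1, so country i contributes w_i if α_i > 1, else 0.
α_i > 1 for i ∈ {2}; NE contributions (0, 9, 0, 0), G = 9.
u_3 = (14 − 0) + 0.3·9 = 16.7.

16.7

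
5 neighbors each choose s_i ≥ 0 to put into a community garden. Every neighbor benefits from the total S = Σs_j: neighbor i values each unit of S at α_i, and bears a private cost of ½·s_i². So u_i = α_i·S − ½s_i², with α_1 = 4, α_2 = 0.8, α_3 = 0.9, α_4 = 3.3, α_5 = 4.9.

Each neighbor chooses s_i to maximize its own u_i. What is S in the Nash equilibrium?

Neighbor i's FOC: ∂u_i/∂s_i = α_i − s_i = 0, so s_i* = α_i.
NE contributions = (4, 0.8, 0.9, 3.3, 4.9); S = 13.9.

13.9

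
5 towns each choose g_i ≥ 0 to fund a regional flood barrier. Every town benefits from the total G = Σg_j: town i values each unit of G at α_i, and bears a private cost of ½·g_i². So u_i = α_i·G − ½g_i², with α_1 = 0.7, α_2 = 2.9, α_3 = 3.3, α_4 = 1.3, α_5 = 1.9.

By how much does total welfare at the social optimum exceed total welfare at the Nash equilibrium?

Town i's FOC: ∂u_i/∂g_i = α_i − g_i = 0, so g_i* = α_i.
NE contributions = (0.7, 2.9, 3.3, 1.3, 1.9); G = 10.1.
W^NE = (Σα)·G − ½Σα_i² = 10.1² − ½·25.09 = 89.465.
Planner sets g_i = Σα_j = 10.1 for every i, so G^SO = 5·10.1 = 50.5.
W^SO = (Σα)·G^SO − ½·5·(Σα)² = (5/2)·10.1² = 255.025.
Deadweight loss = W^SO − W^NE = 165.56.

165.56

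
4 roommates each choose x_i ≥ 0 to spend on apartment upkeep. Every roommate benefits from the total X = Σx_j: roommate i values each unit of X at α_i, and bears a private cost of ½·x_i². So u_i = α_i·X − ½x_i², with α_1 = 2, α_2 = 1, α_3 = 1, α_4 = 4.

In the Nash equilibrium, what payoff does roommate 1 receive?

Roommate i's FOC: ∂u_i/∂x_i = α_i − x_i = 0, so x_i* = α_i.
NE contributions = (2, 1, 1, 4); X = 8.
u_1 = α_1·X − ½·(x_1)² = 2·8 − ½·2² = 14.

14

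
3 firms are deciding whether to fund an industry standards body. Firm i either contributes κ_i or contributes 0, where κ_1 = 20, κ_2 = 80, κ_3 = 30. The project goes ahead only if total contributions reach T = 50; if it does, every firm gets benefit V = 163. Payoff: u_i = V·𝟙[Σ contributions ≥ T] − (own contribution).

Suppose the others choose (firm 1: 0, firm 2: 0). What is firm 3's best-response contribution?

Others' total = 0. Even contributing 30 gives 30 < 50: no benefit either way.
Best response: 0.

0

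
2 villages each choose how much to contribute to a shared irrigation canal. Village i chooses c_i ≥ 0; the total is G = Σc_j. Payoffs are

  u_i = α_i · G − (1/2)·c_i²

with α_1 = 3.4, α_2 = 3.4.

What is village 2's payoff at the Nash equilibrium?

17.34

Village i's FOC: ∂u_i/∂c_i = α_i − c_i = 0, so c_i* = α_i.
NE contributions = (3.4, 3.4); G = 6.8.
u_2 = α_2·G − ½·(c_2)² = 3.4·6.8 − ½·3.4² = 17.34.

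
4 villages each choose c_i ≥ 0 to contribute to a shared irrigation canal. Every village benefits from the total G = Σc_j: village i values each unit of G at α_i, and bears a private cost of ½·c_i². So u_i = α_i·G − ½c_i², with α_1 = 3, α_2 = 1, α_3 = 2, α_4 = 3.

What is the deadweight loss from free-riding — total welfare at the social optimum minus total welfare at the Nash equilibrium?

92.5

Village i's FOC: ∂u_i/∂c_i = α_i − c_i = 0, so c_i* = α_i.
NE contributions = (3, 1, 2, 3); G = 9.
W^NE = (Σα)·G − ½Σα_i² = 9² − ½·23 = 69.5.
Planner sets c_i = Σα_j = 9 for every i, so G^SO = 4·9 = 36.
W^SO = (Σα)·G^SO − ½·4·(Σα)² = (4/2)·9² = 162.
Deadweight loss = W^SO − W^NE = 92.5.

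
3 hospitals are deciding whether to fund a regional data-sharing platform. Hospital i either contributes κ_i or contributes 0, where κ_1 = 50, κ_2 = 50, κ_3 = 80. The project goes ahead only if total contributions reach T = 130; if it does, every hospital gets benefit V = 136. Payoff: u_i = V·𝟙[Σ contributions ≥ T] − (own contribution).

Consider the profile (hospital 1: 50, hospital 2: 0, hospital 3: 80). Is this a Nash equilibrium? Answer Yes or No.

Total = 130 ≥ 130: provided.
Hospital 1 (pledges 50, payoff 86): dropping to 0 → total 80, payoff 0. No gain.
Hospital 2 (pledges 0, payoff 136): pledging 50 → total 180, payoff 86. No gain.
Hospital 3 (pledges 80, payoff 56): dropping to 0 → total 50, payoff 0. No gain.

Yes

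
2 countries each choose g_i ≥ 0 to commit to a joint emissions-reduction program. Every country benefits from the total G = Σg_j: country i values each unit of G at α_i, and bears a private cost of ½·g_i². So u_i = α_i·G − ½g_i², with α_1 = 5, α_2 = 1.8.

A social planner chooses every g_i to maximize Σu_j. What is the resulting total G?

13.6

Planner FOC: ∂(Σu_j)/∂g_i = (Σα_j) − g_i = 0, so g_i^SO = Σα_j = 6.8 for every i; G^SO = 13.6.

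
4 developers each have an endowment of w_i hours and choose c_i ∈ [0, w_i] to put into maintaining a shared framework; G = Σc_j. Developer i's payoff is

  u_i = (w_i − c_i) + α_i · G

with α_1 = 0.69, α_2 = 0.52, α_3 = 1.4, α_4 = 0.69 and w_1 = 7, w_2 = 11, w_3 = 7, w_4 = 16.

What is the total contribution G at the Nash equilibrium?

∂u_i/∂c_i = α_i − 1, so developer i contributes w_i if α_i > 1, else 0.
α_i > 1 for i ∈ {3}; NE contributions (0, 0, 7, 0), G = 7.

7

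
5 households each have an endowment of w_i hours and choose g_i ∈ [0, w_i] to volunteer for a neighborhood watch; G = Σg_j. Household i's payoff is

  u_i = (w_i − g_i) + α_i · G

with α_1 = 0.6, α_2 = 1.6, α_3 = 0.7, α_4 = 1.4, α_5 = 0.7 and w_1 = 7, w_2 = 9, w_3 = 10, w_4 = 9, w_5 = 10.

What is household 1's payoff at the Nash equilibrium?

∂u_i/∂g_i = α_i − 1, so household i contributes w_i if α_i > 1, else 0.
α_i > 1 for i ∈ {2, 4}; NE contributions (0, 9, 0, 9, 0), G = 18.
u_1 = (7 − 0) + 0.6·18 = 17.8.

17.8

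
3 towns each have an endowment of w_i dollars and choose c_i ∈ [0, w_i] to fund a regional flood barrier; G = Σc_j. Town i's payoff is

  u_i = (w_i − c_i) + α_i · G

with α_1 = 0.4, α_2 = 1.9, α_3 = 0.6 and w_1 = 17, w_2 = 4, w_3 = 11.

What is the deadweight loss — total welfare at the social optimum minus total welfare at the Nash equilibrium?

∂u_i/∂c_i = α_i − 1, so town i contributes w_i if α_i > 1, else 0.
α_i > 1 for i ∈ {2}; NE contributions (0, 4, 0), G = 4.
W^NE = Σw_i − G^NE + (Σα_i)·G^NE = 32 + 1.9·4 = 39.6.
Planner: ∂(Σu_j)/∂c_i = Σα_j − 1 = 1.9 > 0, so everyone contributes w_i; G^SO = 32, W^SO = 32 + 1.9·32 = 92.8.
Deadweight loss = 53.2.

53.2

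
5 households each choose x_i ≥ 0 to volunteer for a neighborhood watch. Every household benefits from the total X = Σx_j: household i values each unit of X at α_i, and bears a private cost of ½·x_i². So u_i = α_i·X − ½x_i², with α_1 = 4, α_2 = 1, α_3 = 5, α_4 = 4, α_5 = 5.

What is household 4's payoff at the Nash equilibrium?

Household i's FOC: ∂u_i/∂x_i = α_i − x_i = 0, so x_i* = α_i.
NE contributions = (4, 1, 5, 4, 5); X = 19.
u_4 = α_4·X − ½·(x_4)² = 4·19 − ½·4² = 68.

68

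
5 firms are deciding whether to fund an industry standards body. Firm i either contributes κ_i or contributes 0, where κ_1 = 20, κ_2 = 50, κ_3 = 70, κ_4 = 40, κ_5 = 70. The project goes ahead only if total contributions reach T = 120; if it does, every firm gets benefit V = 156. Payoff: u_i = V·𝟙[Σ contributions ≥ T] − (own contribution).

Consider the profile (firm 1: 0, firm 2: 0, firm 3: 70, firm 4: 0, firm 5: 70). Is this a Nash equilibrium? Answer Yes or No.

Total = 140 ≥ 120: provided.
Firm 1 (pledges 0, payoff 156): pledging 20 → total 160, payoff 136. No gain.
Firm 2 (pledges 0, payoff 156): pledging 50 → total 190, payoff 106. No gain.
Firm 3 (pledges 70, payoff 86): dropping to 0 → total 70, payoff 0. No gain.
Firm 4 (pledges 0, payoff 156): pledging 40 → total 180, payoff 116. No gain.
Firm 5 (pledges 70, payoff 86): dropping to 0 → total 70, payoff 0. No gain.

Yes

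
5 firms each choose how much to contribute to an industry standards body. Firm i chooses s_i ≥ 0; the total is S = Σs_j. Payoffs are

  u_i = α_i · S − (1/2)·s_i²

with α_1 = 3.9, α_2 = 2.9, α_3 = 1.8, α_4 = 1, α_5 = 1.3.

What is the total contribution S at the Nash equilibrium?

10.9

Firm i's FOC: ∂u_i/∂s_i = α_i − s_i = 0, so s_i* = α_i.
NE contributions = (3.9, 2.9, 1.8, 1, 1.3); S = 10.9.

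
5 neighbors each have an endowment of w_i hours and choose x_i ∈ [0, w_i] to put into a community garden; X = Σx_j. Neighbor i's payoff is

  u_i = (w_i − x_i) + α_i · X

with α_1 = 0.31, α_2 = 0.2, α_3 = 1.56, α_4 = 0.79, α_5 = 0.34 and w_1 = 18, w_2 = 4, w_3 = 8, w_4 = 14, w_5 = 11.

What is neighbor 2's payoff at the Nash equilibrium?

∂u_i/∂x_i = α_i − 1, so neighbor i contributes w_i if α_i > 1, else 0.
α_i > 1 for i ∈ {3}; NE contributions (0, 0, 8, 0, 0), X = 8.
u_2 = (4 − 0) + 0.2·8 = 5.6.

5.6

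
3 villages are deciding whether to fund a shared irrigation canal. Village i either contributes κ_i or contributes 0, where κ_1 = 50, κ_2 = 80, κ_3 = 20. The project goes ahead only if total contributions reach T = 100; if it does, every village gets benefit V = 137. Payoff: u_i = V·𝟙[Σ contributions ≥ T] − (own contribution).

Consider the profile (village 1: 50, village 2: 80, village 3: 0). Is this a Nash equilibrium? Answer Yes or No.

Total = 130 ≥ 100: provided.
Village 1 (pledges 50, payoff 87): dropping to 0 → total 80, payoff 0. No gain.
Village 2 (pledges 80, payoff 57): dropping to 0 → total 50, payoff 0. No gain.
Village 3 (pledges 0, payoff 137): pledging 20 → total 150, payoff 117. No gain.

Yes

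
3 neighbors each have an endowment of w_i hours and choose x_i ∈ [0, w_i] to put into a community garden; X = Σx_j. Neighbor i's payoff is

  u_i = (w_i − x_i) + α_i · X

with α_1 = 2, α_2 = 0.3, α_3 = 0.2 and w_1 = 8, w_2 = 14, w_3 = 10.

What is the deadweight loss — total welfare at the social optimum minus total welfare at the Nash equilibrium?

∂u_i/∂x_i = α_i − 1, so neighbor i contributes w_i if α_i > 1, else 0.
α_i > 1 for i ∈ {1}; NE contributions (8, 0, 0), X = 8.
W^NE = Σw_i − X^NE + (Σα_i)·X^NE = 32 + 1.5·8 = 44.
Planner: ∂(Σu_j)/∂x_i = Σα_j − 1 = 1.5 > 0, so everyone contributes w_i; X^SO = 32, W^SO = 32 + 1.5·32 = 80.
Deadweight loss = 36.

36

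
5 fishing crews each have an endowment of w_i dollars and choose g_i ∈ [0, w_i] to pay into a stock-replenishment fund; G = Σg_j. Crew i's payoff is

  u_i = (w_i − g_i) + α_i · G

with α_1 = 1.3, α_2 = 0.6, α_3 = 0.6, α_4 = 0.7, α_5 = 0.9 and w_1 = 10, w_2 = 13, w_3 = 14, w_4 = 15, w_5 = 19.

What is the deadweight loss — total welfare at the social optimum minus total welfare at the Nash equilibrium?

∂u_i/∂g_i = α_i − 1, so crew i contributes w_i if α_i > 1, else 0.
α_i > 1 for i ∈ {1}; NE contributions (10, 0, 0, 0, 0), G = 10.
W^NE = Σw_i − G^NE + (Σα_i)·G^NE = 71 + 3.1·10 = 102.
Planner: ∂(Σu_j)/∂g_i = Σα_j − 1 = 3.1 > 0, so everyone contributes w_i; G^SO = 71, W^SO = 71 + 3.1·71 = 291.1.
Deadweight loss = 189.1.

189.1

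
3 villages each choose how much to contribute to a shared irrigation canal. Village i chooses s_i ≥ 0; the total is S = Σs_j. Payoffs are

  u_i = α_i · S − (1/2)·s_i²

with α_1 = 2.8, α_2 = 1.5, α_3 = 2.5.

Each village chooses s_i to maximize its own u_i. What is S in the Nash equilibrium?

Village i's FOC: ∂u_i/∂s_i = α_i − s_i = 0, so s_i* = α_i.
NE contributions = (2.8, 1.5, 2.5); S = 6.8.

6.8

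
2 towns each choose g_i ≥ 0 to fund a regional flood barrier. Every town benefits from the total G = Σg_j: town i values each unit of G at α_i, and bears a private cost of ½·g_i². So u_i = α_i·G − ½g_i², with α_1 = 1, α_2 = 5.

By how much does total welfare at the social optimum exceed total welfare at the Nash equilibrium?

Town i's FOC: ∂u_i/∂g_i = α_i − g_i = 0, so g_i* = α_i.
NE contributions = (1, 5); G = 6.
W^NE = (Σα)·G − ½Σα_i² = 6² − ½·26 = 23.
Planner sets g_i = Σα_j = 6 for every i, so G^SO = 2·6 = 12.
W^SO = (Σα)·G^SO − ½·2·(Σα)² = (2/2)·6² = 36.
Deadweight loss = W^SO − W^NE = 13.

13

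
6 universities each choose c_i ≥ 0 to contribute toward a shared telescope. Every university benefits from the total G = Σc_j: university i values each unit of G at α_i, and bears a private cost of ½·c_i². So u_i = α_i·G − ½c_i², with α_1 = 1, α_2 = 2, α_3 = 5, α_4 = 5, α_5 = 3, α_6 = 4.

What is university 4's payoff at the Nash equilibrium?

University i's FOC: ∂u_i/∂c_i = α_i − c_i = 0, so c_i* = α_i.
NE contributions = (1, 2, 5, 5, 3, 4); G = 20.
u_4 = α_4·G − ½·(c_4)² = 5·20 − ½·5² = 87.5.

87.5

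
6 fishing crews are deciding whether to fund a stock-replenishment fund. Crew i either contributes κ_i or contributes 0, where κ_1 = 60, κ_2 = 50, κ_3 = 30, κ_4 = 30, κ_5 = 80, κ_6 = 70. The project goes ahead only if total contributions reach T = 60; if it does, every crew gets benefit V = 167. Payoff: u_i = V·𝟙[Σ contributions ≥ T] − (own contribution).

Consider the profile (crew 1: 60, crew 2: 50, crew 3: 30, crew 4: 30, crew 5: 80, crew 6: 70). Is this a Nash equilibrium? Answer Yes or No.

No

Total = 320 ≥ 60: provided.
Crew 1 (pledges 60, payoff 107): dropping to 0 → total 260, payoff 167. Profitable deviation.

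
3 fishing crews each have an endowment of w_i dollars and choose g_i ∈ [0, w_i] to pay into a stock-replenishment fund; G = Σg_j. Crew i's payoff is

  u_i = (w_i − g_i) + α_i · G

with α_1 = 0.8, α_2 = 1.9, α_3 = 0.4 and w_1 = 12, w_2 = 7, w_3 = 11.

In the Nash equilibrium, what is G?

7

∂u_i/∂g_i = α_i − 1, so crew i contributes w_i if α_i > 1, else 0.
α_i > 1 for i ∈ {2}; NE contributions (0, 7, 0), G = 7.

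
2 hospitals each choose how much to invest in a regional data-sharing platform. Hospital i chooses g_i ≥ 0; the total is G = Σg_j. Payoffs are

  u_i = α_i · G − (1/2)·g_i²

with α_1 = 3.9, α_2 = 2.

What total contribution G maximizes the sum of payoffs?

Planner FOC: ∂(Σu_j)/∂g_i = (Σα_j) − g_i = 0, so g_i^SO = Σα_j = 5.9 for every i; G^SO = 11.8.

11.8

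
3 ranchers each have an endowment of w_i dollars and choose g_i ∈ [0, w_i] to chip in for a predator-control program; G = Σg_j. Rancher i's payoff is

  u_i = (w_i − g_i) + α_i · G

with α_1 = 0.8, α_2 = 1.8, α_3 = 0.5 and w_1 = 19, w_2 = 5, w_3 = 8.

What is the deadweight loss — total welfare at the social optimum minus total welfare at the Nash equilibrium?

56.7

∂u_i/∂g_i = α_i − 1, so rancher i contributes w_i if α_i > 1, else 0.
α_i > 1 for i ∈ {2}; NE contributions (0, 5, 0), G = 5.
W^NE = Σw_i − G^NE + (Σα_i)·G^NE = 32 + 2.1·5 = 42.5.
Planner: ∂(Σu_j)/∂g_i = Σα_j − 1 = 2.1 > 0, so everyone contributes w_i; G^SO = 32, W^SO = 32 + 2.1·32 = 99.2.
Deadweight loss = 56.7.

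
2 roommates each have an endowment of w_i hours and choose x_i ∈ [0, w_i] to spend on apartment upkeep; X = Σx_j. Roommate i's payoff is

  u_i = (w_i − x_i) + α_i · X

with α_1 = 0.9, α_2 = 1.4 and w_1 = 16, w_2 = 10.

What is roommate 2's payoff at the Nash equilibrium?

∂u_i/∂x_i = α_i − 1, so roommate i contributes w_i if α_i > 1, else 0.
α_i > 1 for i ∈ {2}; NE contributions (0, 10), X = 10.
u_2 = (10 − 10) + 1.4·10 = 14.

14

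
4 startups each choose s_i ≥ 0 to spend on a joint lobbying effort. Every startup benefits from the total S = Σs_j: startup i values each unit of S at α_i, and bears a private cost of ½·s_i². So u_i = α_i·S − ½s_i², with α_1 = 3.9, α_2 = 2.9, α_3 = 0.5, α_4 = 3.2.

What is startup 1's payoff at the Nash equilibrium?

Startup i's FOC: ∂u_i/∂s_i = α_i − s_i = 0, so s_i* = α_i.
NE contributions = (3.9, 2.9, 0.5, 3.2); S = 10.5.
u_1 = α_1·S − ½·(s_1)² = 3.9·10.5 − ½·3.9² = 33.345.

33.345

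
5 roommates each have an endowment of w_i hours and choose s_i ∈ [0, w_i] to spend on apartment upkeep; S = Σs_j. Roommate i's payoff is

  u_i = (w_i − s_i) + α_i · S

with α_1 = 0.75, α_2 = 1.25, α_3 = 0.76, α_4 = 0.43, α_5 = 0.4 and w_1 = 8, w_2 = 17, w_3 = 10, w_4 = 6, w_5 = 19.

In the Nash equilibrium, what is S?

∂u_i/∂s_i = α_i − 1, so roommate i contributes w_i if α_i > 1, else 0.
α_i > 1 for i ∈ {2}; NE contributions (0, 17, 0, 0, 0), S = 17.

17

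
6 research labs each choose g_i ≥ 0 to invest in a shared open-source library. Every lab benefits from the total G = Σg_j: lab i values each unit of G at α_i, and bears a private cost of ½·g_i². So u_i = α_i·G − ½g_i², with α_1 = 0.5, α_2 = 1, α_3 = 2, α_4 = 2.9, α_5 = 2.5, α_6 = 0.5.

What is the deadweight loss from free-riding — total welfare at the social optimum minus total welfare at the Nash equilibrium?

186.8

Lab i's FOC: ∂u_i/∂g_i = α_i − g_i = 0, so g_i* = α_i.
NE contributions = (0.5, 1, 2, 2.9, 2.5, 0.5); G = 9.4.
W^NE = (Σα)·G − ½Σα_i² = 9.4² − ½·20.16 = 78.28.
Planner sets g_i = Σα_j = 9.4 for every i, so G^SO = 6·9.4 = 56.4.
W^SO = (Σα)·G^SO − ½·6·(Σα)² = (6/2)·9.4² = 265.08.
Deadweight loss = W^SO − W^NE = 186.8.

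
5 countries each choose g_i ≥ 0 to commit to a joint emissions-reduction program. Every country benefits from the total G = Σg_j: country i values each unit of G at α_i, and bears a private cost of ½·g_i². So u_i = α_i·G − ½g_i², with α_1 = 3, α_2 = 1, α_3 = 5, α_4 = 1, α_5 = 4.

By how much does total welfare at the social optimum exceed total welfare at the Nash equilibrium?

320

Country i's FOC: ∂u_i/∂g_i = α_i − g_i = 0, so g_i* = α_i.
NE contributions = (3, 1, 5, 1, 4); G = 14.
W^NE = (Σα)·G − ½Σα_i² = 14² − ½·52 = 170.
Planner sets g_i = Σα_j = 14 for every i, so G^SO = 5·14 = 70.
W^SO = (Σα)·G^SO − ½·5·(Σα)² = (5/2)·14² = 490.
Deadweight loss = W^SO − W^NE = 320.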